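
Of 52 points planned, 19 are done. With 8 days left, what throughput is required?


Formula: Required rate = Remaining points / Days left
Remaining = 52 - 19 = 33 points
Required rate = 33 / 8 = 4.13 points/day

4.13 points/day


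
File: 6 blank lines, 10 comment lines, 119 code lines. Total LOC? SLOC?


Total LOC = blank + comment + code
Total LOC = 6 + 10 + 119 = 135
SLOC (source only) = code = 119

Total LOC: 135, SLOC: 119


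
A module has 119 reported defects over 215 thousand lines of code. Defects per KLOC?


Defect density = defects / KLOC
Defect density = 119 / 215
Defect density = 0.553 defects/KLOC

0.553 defects/KLOC


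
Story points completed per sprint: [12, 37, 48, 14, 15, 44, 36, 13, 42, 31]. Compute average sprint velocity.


Formula: Avg velocity = Total points / Number of sprints
Points: [12, 37, 48, 14, 15, 44, 36, 13, 42, 31]
Sum = 12 + 37 + 48 + 14 + 15 + 44 + 36 + 13 + 42 + 31 = 292
Avg velocity = 292 / 10 = 29.2 points/sprint

29.2 points/sprint


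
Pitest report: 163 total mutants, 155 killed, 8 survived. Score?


Mutation score = killed / total * 100
Mutation score = 155 / 163 * 100
Mutation score = 95.09%

95.09%


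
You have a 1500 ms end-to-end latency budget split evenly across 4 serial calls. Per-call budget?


Formula: per_stage = total_budget / stages
per_stage = 1500 / 4
per_stage = 375.0 ms

375.0 ms


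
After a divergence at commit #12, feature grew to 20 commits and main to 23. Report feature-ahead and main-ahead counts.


Common ancestor: commit #12
feature commits after divergence: 20 - 12 = 8
main commits after divergence: 23 - 12 = 11
feature is 8 commits ahead of main
main is 11 commits ahead of feature

feature ahead: 8, main ahead: 11


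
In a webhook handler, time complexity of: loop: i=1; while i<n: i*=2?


Reasoning: i doubles each step so iterations are log2(n)
Complexity: O(log n)

O(log n)


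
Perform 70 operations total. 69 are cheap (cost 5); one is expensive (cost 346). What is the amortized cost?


Formula: Amortized cost = Total cost / Operations
Total cost = (69 * 5) + (1 * 346)
Total cost = 345 + 346 = 691
Amortized = 691 / 70 = 9.8714

9.8714


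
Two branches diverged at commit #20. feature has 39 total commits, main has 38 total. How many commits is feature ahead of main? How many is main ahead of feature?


Common ancestor: commit #20
feature commits after divergence: 39 - 20 = 19
main commits after divergence: 38 - 20 = 18
feature is 19 commits ahead of main
main is 18 commits ahead of feature

feature ahead: 19, main ahead: 18


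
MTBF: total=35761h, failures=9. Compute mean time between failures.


Formula: MTBF = Total operating time / Number of failures
MTBF = 35761 / 9
MTBF = 3973.44 hours

3973.44 hours


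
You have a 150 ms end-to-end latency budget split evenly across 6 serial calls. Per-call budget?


Formula: per_stage = total_budget / stages
per_stage = 150 / 6
per_stage = 25.0 ms

25.0 ms


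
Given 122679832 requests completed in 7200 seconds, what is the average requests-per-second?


Formula: throughput = requests / seconds
throughput = 122679832 / 7200
throughput = 17038.87 requests/second

17038.87 requests/second


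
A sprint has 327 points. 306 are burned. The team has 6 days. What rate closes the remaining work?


Formula: Required rate = Remaining points / Days left
Remaining = 327 - 306 = 21 points
Required rate = 21 / 6 = 3.5 points/day

3.5 points/day


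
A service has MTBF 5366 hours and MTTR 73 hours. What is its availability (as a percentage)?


Availability = MTBF / (MTBF + MTTR)
Availability = 5366 / (5366 + 73)
Availability = 5366 / 5439
Availability = 98.6578%

98.6578%


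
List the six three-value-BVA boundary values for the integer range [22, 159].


Range: [22, 159]
Boundaries: just below min, min, min+1, max-1, max, just above max
Values: [21, 22, 23, 158, 159, 160]

[21, 22, 23, 158, 159, 160]


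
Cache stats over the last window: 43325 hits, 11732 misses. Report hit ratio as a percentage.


Formula: hit rate = hits / (hits + misses) * 100
hit rate = 43325 / (43325 + 11732) * 100
hit rate = 43325 / 55057 * 100
hit rate = 78.69%

78.69%


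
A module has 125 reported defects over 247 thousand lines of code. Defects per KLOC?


Defect density = defects / KLOC
Defect density = 125 / 247
Defect density = 0.506 defects/KLOC

0.506 defects/KLOC


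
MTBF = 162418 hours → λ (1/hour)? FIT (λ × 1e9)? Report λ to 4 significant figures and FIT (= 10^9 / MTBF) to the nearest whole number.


Formula: λ = 1 / MTBF; FIT = λ × 1e9 = 1e9 / MTBF
λ = 1 / 162418 ≈ 6.157e-06 failures/hour
FIT = 1e9 / 162418 ≈ 6157 failures per 1e9 hours (nearest whole number)

λ = 6.157e-06 /h, FIT = 6157


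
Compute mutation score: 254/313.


Mutation score = killed / total * 100
Mutation score = 254 / 313 * 100
Mutation score = 81.15%

81.15%


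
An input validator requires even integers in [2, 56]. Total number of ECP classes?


Constraint: even integers in [2, 56]
Class 1: x < 2 — out-of-range invalid
Class 2: x in [2,56] but odd — wrong type invalid
Class 3: x in [2,56] and even — valid
Class 4: x > 56 — out-of-range invalid
Total equivalence classes: 4

4 equivalence classes


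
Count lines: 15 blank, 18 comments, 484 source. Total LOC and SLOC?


Total LOC = blank + comment + code
Total LOC = 15 + 18 + 484 = 517
SLOC (source only) = code = 484

Total LOC: 517, SLOC: 484


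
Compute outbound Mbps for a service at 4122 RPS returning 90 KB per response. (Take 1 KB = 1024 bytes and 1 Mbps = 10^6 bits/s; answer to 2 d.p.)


Formula: Mbps = payload_bytes * RPS * 8 / 1e6
Payload per request = 90 KB = 90 * 1024 = 92160 bytes
Total bytes/sec = 92160 * 4122 = 379883520
Total bits/sec = 379883520 * 8 = 3039068160
Mbps = 3039068160 / 1e6 = 3039.07

3039.07 Mbps


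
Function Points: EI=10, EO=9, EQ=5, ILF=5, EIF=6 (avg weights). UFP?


UFP = EI*4 + EO*5 + EQ*4 + ILF*10 + EIF*7
UFP = 10*4 + 9*5 + 5*4 + 5*10 + 6*7
UFP = 40 + 45 + 20 + 50 + 42
UFP = 197

197


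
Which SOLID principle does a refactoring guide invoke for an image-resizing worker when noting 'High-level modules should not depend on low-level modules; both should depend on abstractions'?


This describes the Dependency Inversion Principle (DIP)

Dependency Inversion Principle (DIP)


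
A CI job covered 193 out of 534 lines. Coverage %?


Coverage = covered / total * 100
Coverage = 193 / 534 * 100
Coverage = 36.14%

36.14%


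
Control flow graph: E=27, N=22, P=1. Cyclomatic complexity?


Formula: V(G) = E - N + 2P
V(G) = 27 - 22 + 2*1
V(G) = 5 + 2
V(G) = 7

7


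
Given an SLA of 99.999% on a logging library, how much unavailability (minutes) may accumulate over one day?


Formula: allowed downtime = period * (100 - SLA) / 100
Period (day) = 1440 minutes
Unavailability fraction = (100 - 99.999) / 100
Allowed downtime = 1440 * (100 - 99.999) / 100
Allowed downtime = 0.0144 minutes

0.0144 minutes


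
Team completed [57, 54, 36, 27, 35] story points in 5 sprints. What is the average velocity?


Formula: Avg velocity = Total points / Number of sprints
Points: [57, 54, 36, 27, 35]
Sum = 57 + 54 + 36 + 27 + 35 = 209
Avg velocity = 209 / 5 = 41.8 points/sprint

41.8 points/sprint


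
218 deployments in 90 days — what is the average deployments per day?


Formula: deployments per day = releases / days
= 218 / 90
= 2.422 deploys/day
(equivalently, 16.96 deploys/week)

2.422 deploys/day


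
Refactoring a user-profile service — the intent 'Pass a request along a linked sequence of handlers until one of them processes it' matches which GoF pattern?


This matches the Chain of Responsibility pattern

Chain of Responsibility


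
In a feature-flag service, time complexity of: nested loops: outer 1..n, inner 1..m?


Reasoning: product of independent bounds
Complexity: O(n*m)

O(n*m)


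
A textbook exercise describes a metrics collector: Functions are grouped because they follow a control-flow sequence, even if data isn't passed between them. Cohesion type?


Reasoning: Grouped by order of execution within a routine, not by data flow
Type: Procedural cohesion

Procedural cohesion


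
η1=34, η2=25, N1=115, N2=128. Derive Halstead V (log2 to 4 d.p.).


Formula: V = N * log2(η), where N = N1 + N2 and η = η1 + η2
η = 34 + 25 = 59
N = 115 + 128 = 243
log2(59) ≈ 5.8826
V = 243 * 5.8826 = 1429.47

1429.47


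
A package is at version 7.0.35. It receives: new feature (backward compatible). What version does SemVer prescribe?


Current: 7.0.35
Change category: 'new feature (backward compatible)' → minor bump
SemVer rule: minor bump → increment MINOR, reset PATCH to 0 (MAJOR unchanged)
New: 7.1.0

7.1.0


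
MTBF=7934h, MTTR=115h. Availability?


Availability = MTBF / (MTBF + MTTR)
Availability = 7934 / (7934 + 115)
Availability = 7934 / 8049
Availability = 98.5713%

98.5713%


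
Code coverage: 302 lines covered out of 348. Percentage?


Coverage = covered / total * 100
Coverage = 302 / 348 * 100
Coverage = 86.78%

86.78%


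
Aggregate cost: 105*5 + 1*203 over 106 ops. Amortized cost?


Formula: Amortized cost = Total cost / Operations
Total cost = (105 * 5) + (1 * 203)
Total cost = 525 + 203 = 728
Amortized = 728 / 106 = 6.8679

6.8679


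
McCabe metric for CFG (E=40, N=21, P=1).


Formula: V(G) = E - N + 2P
V(G) = 40 - 21 + 2*1
V(G) = 19 + 2
V(G) = 21

21


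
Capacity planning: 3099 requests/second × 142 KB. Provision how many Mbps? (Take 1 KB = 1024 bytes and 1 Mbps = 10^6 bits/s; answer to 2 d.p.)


Formula: Mbps = payload_bytes * RPS * 8 / 1e6
Payload per request = 142 KB = 142 * 1024 = 145408 bytes
Total bytes/sec = 145408 * 3099 = 450619392
Total bits/sec = 450619392 * 8 = 3604955136
Mbps = 3604955136 / 1e6 = 3604.96

3604.96 Mbps


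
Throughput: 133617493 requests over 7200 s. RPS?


Formula: throughput = requests / seconds
throughput = 133617493 / 7200
throughput = 18557.99 requests/second

18557.99 requests/second


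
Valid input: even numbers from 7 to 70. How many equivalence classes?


Constraint: even integers in [7, 70]
Class 1: x < 7 — out-of-range invalid
Class 2: x in [7,70] but odd — wrong type invalid
Class 3: x in [7,70] and even — valid
Class 4: x > 70 — out-of-range invalid
Total equivalence classes: 4

4 equivalence classes


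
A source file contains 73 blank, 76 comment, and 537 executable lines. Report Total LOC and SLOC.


Total LOC = blank + comment + code
Total LOC = 73 + 76 + 537 = 686
SLOC (source only) = code = 537

Total LOC: 686, SLOC: 537


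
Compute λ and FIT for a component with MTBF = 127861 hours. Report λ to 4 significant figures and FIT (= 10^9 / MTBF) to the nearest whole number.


Formula: λ = 1 / MTBF; FIT = λ × 1e9 = 1e9 / MTBF
λ = 1 / 127861 ≈ 7.821e-06 failures/hour
FIT = 1e9 / 127861 ≈ 7821 failures per 1e9 hours (nearest whole number)

λ = 7.821e-06 /h, FIT = 7821


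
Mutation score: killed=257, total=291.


Mutation score = killed / total * 100
Mutation score = 257 / 291 * 100
Mutation score = 88.32%

88.32%


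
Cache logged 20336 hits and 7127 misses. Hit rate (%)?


Formula: hit rate = hits / (hits + misses) * 100
hit rate = 20336 / (20336 + 7127) * 100
hit rate = 20336 / 27463 * 100
hit rate = 74.05%

74.05%


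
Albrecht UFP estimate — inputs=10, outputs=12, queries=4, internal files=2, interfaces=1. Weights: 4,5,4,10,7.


UFP = EI*4 + EO*5 + EQ*4 + ILF*10 + EIF*7
UFP = 10*4 + 12*5 + 4*4 + 2*10 + 1*7
UFP = 40 + 60 + 16 + 20 + 7
UFP = 143

143


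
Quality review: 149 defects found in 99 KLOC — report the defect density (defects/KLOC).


Defect density = defects / KLOC
Defect density = 149 / 99
Defect density = 1.505 defects/KLOC

1.505 defects/KLOC


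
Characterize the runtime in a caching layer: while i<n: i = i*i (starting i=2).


Reasoning: squaring drives double-exponential growth; iterations ~ log log n
Complexity: O(log log n)

O(log log n)


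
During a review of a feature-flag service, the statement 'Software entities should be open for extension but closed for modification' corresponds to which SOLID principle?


This describes the Open/Closed Principle (OCP)

Open/Closed Principle (OCP)


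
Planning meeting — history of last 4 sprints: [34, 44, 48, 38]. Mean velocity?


Formula: Avg velocity = Total points / Number of sprints
Points: [34, 44, 48, 38]
Sum = 34 + 44 + 48 + 38 = 164
Avg velocity = 164 / 4 = 41.0 points/sprint

41.0 points/sprint


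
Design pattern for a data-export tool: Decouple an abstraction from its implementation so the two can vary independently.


This matches the Bridge pattern

Bridge


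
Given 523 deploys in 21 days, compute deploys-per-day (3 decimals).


Formula: deployments per day = releases / days
= 523 / 21
= 24.905 deploys/day
(equivalently, 174.33 deploys/week)

24.905 deploys/day


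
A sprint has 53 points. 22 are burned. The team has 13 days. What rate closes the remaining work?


Formula: Required rate = Remaining points / Days left
Remaining = 53 - 22 = 31 points
Required rate = 31 / 13 = 2.38 points/day

2.38 points/day


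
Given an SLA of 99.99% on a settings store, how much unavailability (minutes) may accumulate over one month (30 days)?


Formula: allowed downtime = period * (100 - SLA) / 100
Period (month (30 days)) = 43200 minutes
Unavailability fraction = (100 - 99.99) / 100
Allowed downtime = 43200 * (100 - 99.99) / 100
Allowed downtime = 4.32 minutes

4.32 minutes


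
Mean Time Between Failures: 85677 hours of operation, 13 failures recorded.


Formula: MTBF = Total operating time / Number of failures
MTBF = 85677 / 13
MTBF = 6590.54 hours

6590.54 hours


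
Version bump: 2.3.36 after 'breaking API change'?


Current: 2.3.36
Change category: 'breaking API change' → major bump
SemVer rule: major bump → increment MAJOR, reset MINOR and PATCH to 0
New: 3.0.0

3.0.0


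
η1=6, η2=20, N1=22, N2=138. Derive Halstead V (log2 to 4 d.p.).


Formula: V = N * log2(η), where N = N1 + N2 and η = η1 + η2
η = 6 + 20 = 26
N = 22 + 138 = 160
log2(26) ≈ 4.7004
V = 160 * 4.7004 = 752.06

752.06


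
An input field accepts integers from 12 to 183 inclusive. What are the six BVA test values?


Range: [12, 183]
Boundaries: just below min, min, min+1, max-1, max, just above max
Values: [11, 12, 13, 182, 183, 184]

[11, 12, 13, 182, 183, 184]


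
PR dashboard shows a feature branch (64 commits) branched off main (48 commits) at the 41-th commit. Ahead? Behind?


Common ancestor: commit #41
feature commits after divergence: 64 - 41 = 23
main commits after divergence: 48 - 41 = 7
feature is 23 commits ahead of main
main is 7 commits ahead of feature

feature ahead: 23, main ahead: 7


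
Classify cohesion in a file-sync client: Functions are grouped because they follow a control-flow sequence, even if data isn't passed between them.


Reasoning: Grouped by order of execution within a routine, not by data flow
Type: Procedural cohesion

Procedural cohesion


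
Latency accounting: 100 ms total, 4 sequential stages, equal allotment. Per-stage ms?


Formula: per_stage = total_budget / stages
per_stage = 100 / 4
per_stage = 25.0 ms

25.0 ms


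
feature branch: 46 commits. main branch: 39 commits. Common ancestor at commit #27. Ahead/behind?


Common ancestor: commit #27
feature commits after divergence: 46 - 27 = 19
main commits after divergence: 39 - 27 = 12
feature is 19 commits ahead of main
main is 12 commits ahead of feature

feature ahead: 19, main ahead: 12


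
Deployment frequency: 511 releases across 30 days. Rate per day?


Formula: deployments per day = releases / days
= 511 / 30
= 17.033 deploys/day
(equivalently, 119.23 deploys/week)

17.033 deploys/day


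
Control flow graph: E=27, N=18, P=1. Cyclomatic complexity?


Formula: V(G) = E - N + 2P
V(G) = 27 - 18 + 2*1
V(G) = 9 + 2
V(G) = 11

11


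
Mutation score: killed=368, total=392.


Mutation score = killed / total * 100
Mutation score = 368 / 392 * 100
Mutation score = 93.88%

93.88%


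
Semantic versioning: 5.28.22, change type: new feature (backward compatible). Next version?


Current: 5.28.22
Change category: 'new feature (backward compatible)' → minor bump
SemVer rule: minor bump → increment MINOR, reset PATCH to 0 (MAJOR unchanged)
New: 5.29.0

5.29.0


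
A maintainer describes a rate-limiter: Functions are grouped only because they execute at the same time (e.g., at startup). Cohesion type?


Reasoning: Related by timing only
Type: Temporal cohesion

Temporal cohesion


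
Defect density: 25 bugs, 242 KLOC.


Defect density = defects / KLOC
Defect density = 25 / 242
Defect density = 0.103 defects/KLOC

0.103 defects/KLOC


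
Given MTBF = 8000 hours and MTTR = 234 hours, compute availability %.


Availability = MTBF / (MTBF + MTTR)
Availability = 8000 / (8000 + 234)
Availability = 8000 / 8234
Availability = 97.1581%

97.1581%


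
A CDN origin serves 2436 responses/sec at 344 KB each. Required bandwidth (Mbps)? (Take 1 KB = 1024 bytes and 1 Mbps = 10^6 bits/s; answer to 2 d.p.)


Formula: Mbps = payload_bytes * RPS * 8 / 1e6
Payload per request = 344 KB = 344 * 1024 = 352256 bytes
Total bytes/sec = 352256 * 2436 = 858095616
Total bits/sec = 858095616 * 8 = 6864764928
Mbps = 6864764928 / 1e6 = 6864.76

6864.76 Mbps


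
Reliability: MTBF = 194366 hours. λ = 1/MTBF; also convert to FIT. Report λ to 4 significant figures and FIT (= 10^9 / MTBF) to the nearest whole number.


Formula: λ = 1 / MTBF; FIT = λ × 1e9 = 1e9 / MTBF
λ = 1 / 194366 ≈ 5.145e-06 failures/hour
FIT = 1e9 / 194366 ≈ 5145 failures per 1e9 hours (nearest whole number)

λ = 5.145e-06 /h, FIT = 5145


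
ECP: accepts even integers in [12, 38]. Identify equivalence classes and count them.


Constraint: even integers in [12, 38]
Class 1: x < 12 — out-of-range invalid
Class 2: x in [12,38] but odd — wrong type invalid
Class 3: x in [12,38] and even — valid
Class 4: x > 38 — out-of-range invalid
Total equivalence classes: 4

4 equivalence classes


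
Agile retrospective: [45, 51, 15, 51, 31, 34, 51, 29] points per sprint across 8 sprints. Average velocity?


Formula: Avg velocity = Total points / Number of sprints
Points: [45, 51, 15, 51, 31, 34, 51, 29]
Sum = 45 + 51 + 15 + 51 + 31 + 34 + 51 + 29 = 307
Avg velocity = 307 / 8 = 38.38 points/sprint

38.38 points/sprint


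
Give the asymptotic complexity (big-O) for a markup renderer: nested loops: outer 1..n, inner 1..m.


Reasoning: product of independent bounds
Complexity: O(n*m)

O(n*m)


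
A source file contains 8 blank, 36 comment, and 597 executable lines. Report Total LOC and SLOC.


Total LOC = blank + comment + code
Total LOC = 8 + 36 + 597 = 641
SLOC (source only) = code = 597

Total LOC: 641, SLOC: 597


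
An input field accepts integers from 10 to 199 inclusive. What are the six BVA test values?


Range: [10, 199]
Boundaries: just below min, min, min+1, max-1, max, just above max
Values: [9, 10, 11, 198, 199, 200]

[9, 10, 11, 198, 199, 200]


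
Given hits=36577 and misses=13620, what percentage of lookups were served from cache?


Formula: hit rate = hits / (hits + misses) * 100
hit rate = 36577 / (36577 + 13620) * 100
hit rate = 36577 / 50197 * 100
hit rate = 72.87%

72.87%


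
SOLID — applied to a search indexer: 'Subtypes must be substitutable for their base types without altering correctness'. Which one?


This describes the Liskov Substitution Principle (LSP)

Liskov Substitution Principle (LSP)


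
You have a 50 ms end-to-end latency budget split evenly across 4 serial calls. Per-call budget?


Formula: per_stage = total_budget / stages
per_stage = 50 / 4
per_stage = 12.5 ms

12.5 ms


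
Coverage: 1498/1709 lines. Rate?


Coverage = covered / total * 100
Coverage = 1498 / 1709 * 100
Coverage = 87.65%

87.65%


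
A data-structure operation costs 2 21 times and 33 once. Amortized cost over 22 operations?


Formula: Amortized cost = Total cost / Operations
Total cost = (21 * 2) + (1 * 33)
Total cost = 42 + 33 = 75
Amortized = 75 / 22 = 3.4091

3.4091


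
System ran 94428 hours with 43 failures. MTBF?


Formula: MTBF = Total operating time / Number of failures
MTBF = 94428 / 43
MTBF = 2196.0 hours

2196.0 hours


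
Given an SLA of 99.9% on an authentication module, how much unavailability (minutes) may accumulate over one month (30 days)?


Formula: allowed downtime = period * (100 - SLA) / 100
Period (month (30 days)) = 43200 minutes
Unavailability fraction = (100 - 99.9) / 100
Allowed downtime = 43200 * (100 - 99.9) / 100
Allowed downtime = 43.2 minutes

43.2 minutes


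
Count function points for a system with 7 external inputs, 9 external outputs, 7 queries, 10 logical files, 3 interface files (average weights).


UFP = EI*4 + EO*5 + EQ*4 + ILF*10 + EIF*7
UFP = 7*4 + 9*5 + 7*4 + 10*10 + 3*7
UFP = 28 + 45 + 28 + 100 + 21
UFP = 222

222


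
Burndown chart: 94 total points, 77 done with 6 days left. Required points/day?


Formula: Required rate = Remaining points / Days left
Remaining = 94 - 77 = 17 points
Required rate = 17 / 6 = 2.83 points/day

2.83 points/day


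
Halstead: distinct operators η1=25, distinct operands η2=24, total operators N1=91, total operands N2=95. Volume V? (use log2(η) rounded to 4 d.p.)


Formula: V = N * log2(η), where N = N1 + N2 and η = η1 + η2
η = 25 + 24 = 49
N = 91 + 95 = 186
log2(49) ≈ 5.6147
V = 186 * 5.6147 = 1044.33

1044.33


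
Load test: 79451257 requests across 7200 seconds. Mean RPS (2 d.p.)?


Formula: throughput = requests / seconds
throughput = 79451257 / 7200
throughput = 11034.9 requests/second

11034.9 requests/second


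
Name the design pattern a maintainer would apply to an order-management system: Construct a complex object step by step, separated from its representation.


This matches the Builder pattern

Builder


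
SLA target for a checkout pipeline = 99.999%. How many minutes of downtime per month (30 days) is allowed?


Formula: allowed downtime = period * (100 - SLA) / 100
Period (month (30 days)) = 43200 minutes
Unavailability fraction = (100 - 99.999) / 100
Allowed downtime = 43200 * (100 - 99.999) / 100
Allowed downtime = 0.432 minutes

0.432 minutes


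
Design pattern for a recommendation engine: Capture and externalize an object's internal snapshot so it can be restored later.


This matches the Memento pattern

Memento


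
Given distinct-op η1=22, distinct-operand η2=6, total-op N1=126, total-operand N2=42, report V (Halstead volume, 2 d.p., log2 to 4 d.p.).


Formula: V = N * log2(η), where N = N1 + N2 and η = η1 + η2
η = 22 + 6 = 28
N = 126 + 42 = 168
log2(28) ≈ 4.8074
V = 168 * 4.8074 = 807.64

807.64


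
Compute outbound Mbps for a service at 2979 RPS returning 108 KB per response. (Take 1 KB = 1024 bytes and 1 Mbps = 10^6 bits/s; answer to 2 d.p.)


Formula: Mbps = payload_bytes * RPS * 8 / 1e6
Payload per request = 108 KB = 108 * 1024 = 110592 bytes
Total bytes/sec = 110592 * 2979 = 329453568
Total bits/sec = 329453568 * 8 = 2635628544
Mbps = 2635628544 / 1e6 = 2635.63

2635.63 Mbps


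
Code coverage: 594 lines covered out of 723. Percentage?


Coverage = covered / total * 100
Coverage = 594 / 723 * 100
Coverage = 82.16%

82.16%


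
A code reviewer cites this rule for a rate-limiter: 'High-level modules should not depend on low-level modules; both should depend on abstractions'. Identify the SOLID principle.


This describes the Dependency Inversion Principle (DIP)

Dependency Inversion Principle (DIP)


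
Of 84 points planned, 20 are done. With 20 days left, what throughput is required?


Formula: Required rate = Remaining points / Days left
Remaining = 84 - 20 = 64 points
Required rate = 64 / 20 = 3.2 points/day

3.2 points/day


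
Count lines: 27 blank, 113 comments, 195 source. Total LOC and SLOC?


Total LOC = blank + comment + code
Total LOC = 27 + 113 + 195 = 335
SLOC (source only) = code = 195

Total LOC: 335, SLOC: 195


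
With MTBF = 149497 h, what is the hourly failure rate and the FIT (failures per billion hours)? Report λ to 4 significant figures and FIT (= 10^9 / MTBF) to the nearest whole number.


Formula: λ = 1 / MTBF; FIT = λ × 1e9 = 1e9 / MTBF
λ = 1 / 149497 ≈ 6.689e-06 failures/hour
FIT = 1e9 / 149497 ≈ 6689 failures per 1e9 hours (nearest whole number)

λ = 6.689e-06 /h, FIT = 6689


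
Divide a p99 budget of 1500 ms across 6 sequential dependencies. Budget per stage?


Formula: per_stage = total_budget / stages
per_stage = 1500 / 6
per_stage = 250.0 ms

250.0 ms


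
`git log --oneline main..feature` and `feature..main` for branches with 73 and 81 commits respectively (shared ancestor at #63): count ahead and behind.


Common ancestor: commit #63
feature commits after divergence: 73 - 63 = 10
main commits after divergence: 81 - 63 = 18
feature is 10 commits ahead of main
main is 18 commits ahead of feature

feature ahead: 10, main ahead: 18


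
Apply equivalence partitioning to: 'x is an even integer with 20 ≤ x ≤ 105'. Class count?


Constraint: even integers in [20, 105]
Class 1: x < 20 — out-of-range invalid
Class 2: x in [20,105] but odd — wrong type invalid
Class 3: x in [20,105] and even — valid
Class 4: x > 105 — out-of-range invalid
Total equivalence classes: 4

4 equivalence classes


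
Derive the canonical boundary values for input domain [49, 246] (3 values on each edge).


Range: [49, 246]
Boundaries: just below min, min, min+1, max-1, max, just above max
Values: [48, 49, 50, 245, 246, 247]

[48, 49, 50, 245, 246, 247]


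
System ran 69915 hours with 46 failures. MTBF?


Formula: MTBF = Total operating time / Number of failures
MTBF = 69915 / 46
MTBF = 1519.89 hours

1519.89 hours


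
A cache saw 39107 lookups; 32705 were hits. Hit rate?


Formula: hit rate = hits / (hits + misses) * 100
hit rate = 32705 / (32705 + 6402) * 100
hit rate = 32705 / 39107 * 100
hit rate = 83.63%

83.63%


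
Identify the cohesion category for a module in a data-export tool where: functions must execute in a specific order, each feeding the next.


Reasoning: Output of one is input to next
Type: Sequential cohesion

Sequential cohesion


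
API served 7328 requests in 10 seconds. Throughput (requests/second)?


Formula: throughput = requests / seconds
throughput = 7328 / 10
throughput = 732.8 requests/second

732.8 requests/second


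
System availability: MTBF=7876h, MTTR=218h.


Availability = MTBF / (MTBF + MTTR)
Availability = 7876 / (7876 + 218)
Availability = 7876 / 8094
Availability = 97.3066%

97.3066%


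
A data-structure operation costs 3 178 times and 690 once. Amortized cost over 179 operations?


Formula: Amortized cost = Total cost / Operations
Total cost = (178 * 3) + (1 * 690)
Total cost = 534 + 690 = 1224
Amortized = 1224 / 179 = 6.838

6.838


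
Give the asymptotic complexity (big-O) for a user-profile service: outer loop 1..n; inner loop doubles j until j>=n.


Reasoning: linear outer times logarithmic inner
Complexity: O(n log n)

O(n log n)


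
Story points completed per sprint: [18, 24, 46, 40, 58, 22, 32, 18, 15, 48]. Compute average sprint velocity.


Formula: Avg velocity = Total points / Number of sprints
Points: [18, 24, 46, 40, 58, 22, 32, 18, 15, 48]
Sum = 18 + 24 + 46 + 40 + 58 + 22 + 32 + 18 + 15 + 48 = 321
Avg velocity = 321 / 10 = 32.1 points/sprint

32.1 points/sprint


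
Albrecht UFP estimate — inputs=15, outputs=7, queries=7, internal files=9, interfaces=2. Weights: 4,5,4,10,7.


UFP = EI*4 + EO*5 + EQ*4 + ILF*10 + EIF*7
UFP = 15*4 + 7*5 + 7*4 + 9*10 + 2*7
UFP = 60 + 35 + 28 + 90 + 14
UFP = 227

227


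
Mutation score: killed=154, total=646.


Mutation score = killed / total * 100
Mutation score = 154 / 646 * 100
Mutation score = 23.84%

23.84%


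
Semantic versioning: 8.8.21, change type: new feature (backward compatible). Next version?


Current: 8.8.21
Change category: 'new feature (backward compatible)' → minor bump
SemVer rule: minor bump → increment MINOR, reset PATCH to 0 (MAJOR unchanged)
New: 8.9.0

8.9.0


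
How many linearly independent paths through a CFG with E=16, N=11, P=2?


Formula: V(G) = E - N + 2P
V(G) = 16 - 11 + 2*2
V(G) = 5 + 4
V(G) = 9

9


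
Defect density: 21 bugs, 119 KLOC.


Defect density = defects / KLOC
Defect density = 21 / 119
Defect density = 0.176 defects/KLOC

0.176 defects/KLOC


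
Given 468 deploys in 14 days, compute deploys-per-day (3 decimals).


Formula: deployments per day = releases / days
= 468 / 14
= 33.429 deploys/day
(equivalently, 234.0 deploys/week)

33.429 deploys/day


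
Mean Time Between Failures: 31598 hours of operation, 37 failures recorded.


Formula: MTBF = Total operating time / Number of failures
MTBF = 31598 / 37
MTBF = 854.0 hours

854.0 hours


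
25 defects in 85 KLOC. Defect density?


Defect density = defects / KLOC
Defect density = 25 / 85
Defect density = 0.294 defects/KLOC

0.294 defects/KLOC


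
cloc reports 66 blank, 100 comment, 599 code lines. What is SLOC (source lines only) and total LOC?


Total LOC = blank + comment + code
Total LOC = 66 + 100 + 599 = 765
SLOC (source only) = code = 599

Total LOC: 765, SLOC: 599


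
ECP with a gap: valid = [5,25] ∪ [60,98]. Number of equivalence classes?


Valid ranges: [5,25] and [60,98]
Class 1: x < 5 — invalid
Class 2: 5 ≤ x ≤ 25 — valid
Class 3: 25 < x < 60 — invalid (gap between ranges)
Class 4: 60 ≤ x ≤ 98 — valid
Class 5: x > 98 — invalid
Total equivalence classes: 5

5 equivalence classes


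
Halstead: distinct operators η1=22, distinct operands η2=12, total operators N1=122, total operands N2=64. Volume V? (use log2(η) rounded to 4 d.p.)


Formula: V = N * log2(η), where N = N1 + N2 and η = η1 + η2
η = 22 + 12 = 34
N = 122 + 64 = 186
log2(34) ≈ 5.0875
V = 186 * 5.0875 = 946.28

946.28


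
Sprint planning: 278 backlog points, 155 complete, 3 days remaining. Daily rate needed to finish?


Formula: Required rate = Remaining points / Days left
Remaining = 278 - 155 = 123 points
Required rate = 123 / 3 = 41.0 points/day

41.0 points/day


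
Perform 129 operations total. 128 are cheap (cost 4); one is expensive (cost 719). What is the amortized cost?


Formula: Amortized cost = Total cost / Operations
Total cost = (128 * 4) + (1 * 719)
Total cost = 512 + 719 = 1231
Amortized = 1231 / 129 = 9.5426

9.5426


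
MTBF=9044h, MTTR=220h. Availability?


Availability = MTBF / (MTBF + MTTR)
Availability = 9044 / (9044 + 220)
Availability = 9044 / 9264
Availability = 97.6252%

97.6252%


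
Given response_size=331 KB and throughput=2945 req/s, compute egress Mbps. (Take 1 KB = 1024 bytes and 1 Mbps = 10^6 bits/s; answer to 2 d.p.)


Formula: Mbps = payload_bytes * RPS * 8 / 1e6
Payload per request = 331 KB = 331 * 1024 = 338944 bytes
Total bytes/sec = 338944 * 2945 = 998190080
Total bits/sec = 998190080 * 8 = 7985520640
Mbps = 7985520640 / 1e6 = 7985.52

7985.52 Mbps


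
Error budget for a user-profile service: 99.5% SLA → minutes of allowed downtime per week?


Formula: allowed downtime = period * (100 - SLA) / 100
Period (week) = 10080 minutes
Unavailability fraction = (100 - 99.5) / 100
Allowed downtime = 10080 * (100 - 99.5) / 100
Allowed downtime = 50.4 minutes

50.4 minutes


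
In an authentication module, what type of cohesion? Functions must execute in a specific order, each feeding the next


Reasoning: Output of one is input to next
Type: Sequential cohesion

Sequential cohesion


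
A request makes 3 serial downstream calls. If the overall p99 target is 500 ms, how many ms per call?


Formula: per_stage = total_budget / stages
per_stage = 500 / 3
per_stage = 166.67 ms

166.67 ms


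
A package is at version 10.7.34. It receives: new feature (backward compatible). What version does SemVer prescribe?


Current: 10.7.34
Change category: 'new feature (backward compatible)' → minor bump
SemVer rule: minor bump → increment MINOR, reset PATCH to 0 (MAJOR unchanged)
New: 10.8.0

10.8.0


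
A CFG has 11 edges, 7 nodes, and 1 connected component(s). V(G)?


Formula: V(G) = E - N + 2P
V(G) = 11 - 7 + 2*1
V(G) = 4 + 2
V(G) = 6

6


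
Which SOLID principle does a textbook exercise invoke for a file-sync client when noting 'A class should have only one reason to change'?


This describes the Single Responsibility Principle (SRP)

Single Responsibility Principle (SRP)


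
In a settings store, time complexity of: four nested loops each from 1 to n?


Reasoning: four levels of nesting
Complexity: O(n^4)

O(n^4)


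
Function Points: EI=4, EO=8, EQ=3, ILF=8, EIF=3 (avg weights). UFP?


UFP = EI*4 + EO*5 + EQ*4 + ILF*10 + EIF*7
UFP = 4*4 + 8*5 + 3*4 + 8*10 + 3*7
UFP = 16 + 40 + 12 + 80 + 21
UFP = 169

169


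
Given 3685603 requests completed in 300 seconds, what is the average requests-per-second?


Formula: throughput = requests / seconds
throughput = 3685603 / 300
throughput = 12285.34 requests/second

12285.34 requests/second


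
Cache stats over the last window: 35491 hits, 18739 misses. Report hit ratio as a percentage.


Formula: hit rate = hits / (hits + misses) * 100
hit rate = 35491 / (35491 + 18739) * 100
hit rate = 35491 / 54230 * 100
hit rate = 65.45%

65.45%


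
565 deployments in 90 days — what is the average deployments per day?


Formula: deployments per day = releases / days
= 565 / 90
= 6.278 deploys/day
(equivalently, 43.94 deploys/week)

6.278 deploys/day


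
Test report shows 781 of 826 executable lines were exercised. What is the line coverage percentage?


Coverage = covered / total * 100
Coverage = 781 / 826 * 100
Coverage = 94.55%

94.55%


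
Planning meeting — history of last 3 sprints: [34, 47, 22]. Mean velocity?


Formula: Avg velocity = Total points / Number of sprints
Points: [34, 47, 22]
Sum = 34 + 47 + 22 = 103
Avg velocity = 103 / 3 = 34.33 points/sprint

34.33 points/sprint


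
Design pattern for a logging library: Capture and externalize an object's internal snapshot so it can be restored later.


This matches the Memento pattern

Memento


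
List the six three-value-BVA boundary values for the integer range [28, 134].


Range: [28, 134]
Boundaries: just below min, min, min+1, max-1, max, just above max
Values: [27, 28, 29, 133, 134, 135]

[27, 28, 29, 133, 134, 135]


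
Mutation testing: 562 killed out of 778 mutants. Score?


Mutation score = killed / total * 100
Mutation score = 562 / 778 * 100
Mutation score = 72.24%

72.24%


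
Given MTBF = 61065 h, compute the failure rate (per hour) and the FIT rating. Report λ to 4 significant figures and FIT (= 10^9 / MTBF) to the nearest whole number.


Formula: λ = 1 / MTBF; FIT = λ × 1e9 = 1e9 / MTBF
λ = 1 / 61065 ≈ 1.638e-05 failures/hour
FIT = 1e9 / 61065 ≈ 16376 failures per 1e9 hours (nearest whole number)

λ = 1.638e-05 /h, FIT = 16376


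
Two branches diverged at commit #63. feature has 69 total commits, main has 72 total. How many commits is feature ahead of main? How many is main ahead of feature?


Common ancestor: commit #63
feature commits after divergence: 69 - 63 = 6
main commits after divergence: 72 - 63 = 9
feature is 6 commits ahead of main
main is 9 commits ahead of feature

feature ahead: 6, main ahead: 9


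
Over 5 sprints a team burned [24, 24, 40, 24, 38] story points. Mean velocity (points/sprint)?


Formula: Avg velocity = Total points / Number of sprints
Points: [24, 24, 40, 24, 38]
Sum = 24 + 24 + 40 + 24 + 38 = 150
Avg velocity = 150 / 5 = 30.0 points/sprint

30.0 points/sprint


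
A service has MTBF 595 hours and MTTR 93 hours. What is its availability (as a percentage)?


Availability = MTBF / (MTBF + MTTR)
Availability = 595 / (595 + 93)
Availability = 595 / 688
Availability = 86.4826%

86.4826%


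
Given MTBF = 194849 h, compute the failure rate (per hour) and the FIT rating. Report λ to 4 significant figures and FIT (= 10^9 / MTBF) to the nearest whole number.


Formula: λ = 1 / MTBF; FIT = λ × 1e9 = 1e9 / MTBF
λ = 1 / 194849 ≈ 5.132e-06 failures/hour
FIT = 1e9 / 194849 ≈ 5132 failures per 1e9 hours (nearest whole number)

λ = 5.132e-06 /h, FIT = 5132


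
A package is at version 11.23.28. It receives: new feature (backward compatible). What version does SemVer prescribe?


Current: 11.23.28
Change category: 'new feature (backward compatible)' → minor bump
SemVer rule: minor bump → increment MINOR, reset PATCH to 0 (MAJOR unchanged)
New: 11.24.0

11.24.0


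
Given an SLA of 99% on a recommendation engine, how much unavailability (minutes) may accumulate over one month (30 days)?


Formula: allowed downtime = period * (100 - SLA) / 100
Period (month (30 days)) = 43200 minutes
Unavailability fraction = (100 - 99.0) / 100
Allowed downtime = 43200 * (100 - 99.0) / 100
Allowed downtime = 432.0 minutes

432.0 minutes


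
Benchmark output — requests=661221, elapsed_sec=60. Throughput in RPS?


Formula: throughput = requests / seconds
throughput = 661221 / 60
throughput = 11020.35 requests/second

11020.35 requests/second


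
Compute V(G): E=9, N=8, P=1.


Formula: V(G) = E - N + 2P
V(G) = 9 - 8 + 2*1
V(G) = 1 + 2
V(G) = 3

3


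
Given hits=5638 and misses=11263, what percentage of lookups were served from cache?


Formula: hit rate = hits / (hits + misses) * 100
hit rate = 5638 / (5638 + 11263) * 100
hit rate = 5638 / 16901 * 100
hit rate = 33.36%

33.36%


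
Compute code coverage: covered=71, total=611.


Coverage = covered / total * 100
Coverage = 71 / 611 * 100
Coverage = 11.62%

11.62%


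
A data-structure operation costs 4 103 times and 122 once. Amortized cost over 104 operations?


Formula: Amortized cost = Total cost / Operations
Total cost = (103 * 4) + (1 * 122)
Total cost = 412 + 122 = 534
Amortized = 534 / 104 = 5.1346

5.1346


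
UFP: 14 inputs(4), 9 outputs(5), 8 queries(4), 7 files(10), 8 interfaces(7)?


UFP = EI*4 + EO*5 + EQ*4 + ILF*10 + EIF*7
UFP = 14*4 + 9*5 + 8*4 + 7*10 + 8*7
UFP = 56 + 45 + 32 + 70 + 56
UFP = 259

259


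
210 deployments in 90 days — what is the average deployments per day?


Formula: deployments per day = releases / days
= 210 / 90
= 2.333 deploys/day
(equivalently, 16.33 deploys/week)

2.333 deploys/day


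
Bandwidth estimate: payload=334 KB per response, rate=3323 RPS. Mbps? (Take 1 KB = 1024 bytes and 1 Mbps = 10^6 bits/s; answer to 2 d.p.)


Formula: Mbps = payload_bytes * RPS * 8 / 1e6
Payload per request = 334 KB = 334 * 1024 = 342016 bytes
Total bytes/sec = 342016 * 3323 = 1136519168
Total bits/sec = 1136519168 * 8 = 9092153344
Mbps = 9092153344 / 1e6 = 9092.15

9092.15 Mbps


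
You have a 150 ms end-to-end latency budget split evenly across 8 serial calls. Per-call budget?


Formula: per_stage = total_budget / stages
per_stage = 150 / 8
per_stage = 18.75 ms

18.75 ms


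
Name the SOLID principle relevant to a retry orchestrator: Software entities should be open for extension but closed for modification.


This describes the Open/Closed Principle (OCP)

Open/Closed Principle (OCP)


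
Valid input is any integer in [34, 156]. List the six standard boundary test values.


Range: [34, 156]
Boundaries: just below min, min, min+1, max-1, max, just above max
Values: [33, 34, 35, 155, 156, 157]

[33, 34, 35, 155, 156, 157]


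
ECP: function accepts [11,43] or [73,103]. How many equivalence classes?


Valid ranges: [11,43] and [73,103]
Class 1: x < 11 — invalid
Class 2: 11 ≤ x ≤ 43 — valid
Class 3: 43 < x < 73 — invalid (gap between ranges)
Class 4: 73 ≤ x ≤ 103 — valid
Class 5: x > 103 — invalid
Total equivalence classes: 5

5 equivalence classes
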